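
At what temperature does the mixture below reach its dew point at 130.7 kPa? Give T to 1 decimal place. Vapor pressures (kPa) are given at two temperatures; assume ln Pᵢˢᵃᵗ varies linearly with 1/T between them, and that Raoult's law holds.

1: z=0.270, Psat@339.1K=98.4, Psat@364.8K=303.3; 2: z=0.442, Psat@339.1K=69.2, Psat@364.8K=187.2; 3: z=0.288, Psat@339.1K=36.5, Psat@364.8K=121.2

Dew-point temperature: Σzᵢ·P/Pᵢˢᵃᵗ(T) = 1. Interpolate ln Pᵢˢᵃᵗ = aᵢ + bᵢ/T.
  T = 339.1 K: ΣzᵢP/Pᵢˢᵃᵗ = 2.2247
  T = 364.8 K: ΣzᵢP/Pᵢˢᵃᵗ = 0.7355
  T = 352.0 K: ΣzᵢP/Pᵢˢᵃᵗ = 1.2495
  T = 358.4 K: ΣzᵢP/Pᵢˢᵃᵗ = 0.9539
  T = 355.2 K: ΣzᵢP/Pᵢˢᵃᵗ = 1.0904
  T = 356.8 K: ΣzᵢP/Pᵢˢᵃᵗ = 1.0195
Interpolating between 356.8 K and 358.4 K gives T ≈ 357.3 K.

T = 357.3 K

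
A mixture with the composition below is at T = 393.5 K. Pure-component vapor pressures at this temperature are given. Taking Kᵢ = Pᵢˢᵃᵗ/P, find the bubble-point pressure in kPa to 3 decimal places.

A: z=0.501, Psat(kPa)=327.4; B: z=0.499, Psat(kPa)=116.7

Pbub = 222.261 kPa

At the bubble point ψ → 0, so ΣzᵢKᵢ = 1 with Kᵢ = Pᵢˢᵃᵗ/P ⇒ P = ΣzᵢPᵢˢᵃᵗ.
P = 0.501·327.4 + 0.499·116.7 = 222.261 kPa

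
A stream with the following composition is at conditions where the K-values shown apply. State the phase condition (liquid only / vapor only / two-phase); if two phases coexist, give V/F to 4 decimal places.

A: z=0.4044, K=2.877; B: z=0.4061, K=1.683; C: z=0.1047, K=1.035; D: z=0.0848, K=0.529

ΣzᵢKᵢ = 2.0001; Σzᵢ/Kᵢ = 0.6433.
Since Σzᵢ/Kᵢ < 1 the mixture is above its dew point — single vapor phase.

vapor only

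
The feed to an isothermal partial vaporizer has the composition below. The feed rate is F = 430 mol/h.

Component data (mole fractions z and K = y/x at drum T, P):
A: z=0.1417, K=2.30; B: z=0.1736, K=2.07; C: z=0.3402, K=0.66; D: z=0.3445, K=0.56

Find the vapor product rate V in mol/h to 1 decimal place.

V = 95.4 mol/h

Material balance + equilibrium reduce to Σ zᵢ(Kᵢ−1)/(1+V/F(Kᵢ−1)) = 0.
Feasibility: ΣzᵢKᵢ = 1.1027, Σzᵢ/Kᵢ = 1.2761 — both > 1, two phases present.
Newton iteration, V/F⁰ = 0.5:
  V/F = 0.5000: g = -0.10104, g' = -0.3390 → V/F = 0.2020
  V/F = 0.2020: g = 0.00808, g' = -0.4103 → V/F = 0.2217
  V/F = 0.2217: g = 0.00008, g' = -0.4021 → V/F = 0.2219
Converged at V/F = 0.2219.
Then V = V/F·F = 0.2219·430 = 95.4 mol/h and L = F − V = 334.6 mol/h.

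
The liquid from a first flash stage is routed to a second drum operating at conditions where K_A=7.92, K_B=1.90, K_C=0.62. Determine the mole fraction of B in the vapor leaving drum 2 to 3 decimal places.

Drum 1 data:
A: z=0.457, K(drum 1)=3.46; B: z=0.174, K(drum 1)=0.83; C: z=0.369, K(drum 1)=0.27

Drum 1:
Material balance + equilibrium reduce to Σ zᵢ(Kᵢ−1)/(1+ψ₁(Kᵢ−1)) = 0.
g(0) = ΣzᵢKᵢ − 1 = 0.825 and g(1) = 1 − Σzᵢ/Kᵢ = -0.708, so a root lies in (0, 1).
Newton iteration, ψ₁⁰ = 0.5:
  ψ₁ = 0.500: g = 0.0476, g' = -1.050 → ψ₁ = 0.545
Converged at ψ₁ = 0.545.
Drum-1 compositions:
  A: x = 0.195, y = 0.675
  B: x = 0.192, y = 0.159
  C: x = 0.613, y = 0.166
Drum-2 feed = drum-1 liquid: z₂ = (0.1952, 0.1918, 0.6130).
Drum 2:
Newton iteration, ψ₂⁰ = 0.51:
  ψ₂ = 0.510: g = 0.1275, g' = -0.665 → ψ₂ = 0.702
  ψ₂ = 0.702: g = 0.0187, g' = -0.495 → ψ₂ = 0.740
Converged at ψ₂ = 0.740.
  A: x = 0.032, y = 0.252
  B: x = 0.115, y = 0.219
  C: x = 0.853, y = 0.529

y_B (drum 2) = 0.219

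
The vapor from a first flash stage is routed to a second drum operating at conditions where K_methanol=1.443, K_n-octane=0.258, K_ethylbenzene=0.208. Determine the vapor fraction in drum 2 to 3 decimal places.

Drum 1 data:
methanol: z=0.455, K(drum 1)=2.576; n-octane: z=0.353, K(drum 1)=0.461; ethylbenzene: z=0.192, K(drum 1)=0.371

Drum 1:
Rachford–Rice: g(ψ₁) = Σ zᵢ(Kᵢ−1)/(1+ψ₁(Kᵢ−1)) = 0.
Feasibility: ΣzᵢKᵢ = 1.406, Σzᵢ/Kᵢ = 1.460 — both > 1, two phases present.
Newton iteration, ψ₁⁰ = 0.5:
  ψ₁ = 0.500: g = -0.0356, g' = -0.707 → ψ₁ = 0.450
Converged at ψ₁ = 0.450.
Drum-1 compositions:
  methanol: x = 0.266, y = 0.686
  n-octane: x = 0.466, y = 0.215
  ethylbenzene: x = 0.268, y = 0.099
Drum-2 feed = drum-1 vapor: z₂ = (0.6858, 0.2148, 0.0993).
Drum 2:
Material balance + equilibrium reduce to Σ zᵢ(Kᵢ−1)/(1+ψ₂(Kᵢ−1)) = 0.
Check two-phase: ΣzᵢKᵢ = 1.066 > 1 and Σzᵢ/Kᵢ = 1.786 > 1, so g(0) = 0.066 > 0 and g(1) = -0.786 < 0.
Newton iteration, ψ₂⁰ = 0.5:
  ψ₂ = 0.500: g = -0.1349, g' = -0.560 → ψ₂ = 0.259
  ψ₂ = 0.259: g = -0.0237, g' = -0.388 → ψ₂ = 0.198
  ψ₂ = 0.198: g = -0.0008, g' = -0.364 → ψ₂ = 0.196
Converged at ψ₂ = 0.196.
  methanol: x = 0.631, y = 0.911
  n-octane: x = 0.251, y = 0.065
  ethylbenzene: x = 0.118, y = 0.024

V/F (drum 2) = 0.196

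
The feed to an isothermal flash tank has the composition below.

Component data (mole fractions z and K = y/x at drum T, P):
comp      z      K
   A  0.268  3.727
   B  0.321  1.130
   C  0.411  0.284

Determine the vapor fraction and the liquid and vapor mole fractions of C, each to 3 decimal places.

Iterate (Newton) starting at ψ = 0.66:
  ψ = 0.660: g = -0.2585, g' = -1.016 → ψ = 0.406
  ψ = 0.406: g = -0.0281, g' = -0.873 → ψ = 0.373
  ψ = 0.373: g = 0.0002, g' = -0.887 → ψ = 0.374
Converged at ψ = 0.374.
Compositions from xᵢ = zᵢ/(1+ψ(Kᵢ−1)), yᵢ = Kᵢxᵢ:
  A: x = 0.133, y = 0.495
  B: x = 0.306, y = 0.346
  C: x = 0.561, y = 0.159

ψ = 0.374, x_C = 0.561, y_C = 0.159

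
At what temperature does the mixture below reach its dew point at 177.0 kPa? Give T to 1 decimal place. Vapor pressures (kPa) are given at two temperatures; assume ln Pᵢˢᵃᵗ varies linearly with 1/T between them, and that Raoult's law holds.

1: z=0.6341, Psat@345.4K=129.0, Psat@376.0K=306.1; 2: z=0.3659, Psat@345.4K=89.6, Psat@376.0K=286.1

Dew-point temperature: Σzᵢ·P/Pᵢˢᵃᵗ(T) = 1. Interpolate ln Pᵢˢᵃᵗ = aᵢ + bᵢ/T.
  T = 345.4 K: ΣzᵢP/Pᵢˢᵃᵗ = 1.5929
  T = 376.0 K: ΣzᵢP/Pᵢˢᵃᵗ = 0.5930
  T = 360.7 K: ΣzᵢP/Pᵢˢᵃᵗ = 0.9492
  T = 353.0 K: ΣzᵢP/Pᵢˢᵃᵗ = 1.2239
  T = 356.9 K: ΣzᵢP/Pᵢˢᵃᵗ = 1.0744
  T = 358.8 K: ΣzᵢP/Pᵢˢᵃᵗ = 1.0095
Interpolating between 358.8 K and 360.7 K gives T ≈ 359.1 K.

T = 359.1 K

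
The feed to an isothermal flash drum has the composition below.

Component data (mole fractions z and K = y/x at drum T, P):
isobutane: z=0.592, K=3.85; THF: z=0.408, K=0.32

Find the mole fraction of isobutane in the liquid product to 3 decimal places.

x_isobutane = 0.193

Let β = V/F and solve Σ zᵢ(Kᵢ−1)/(1+β(Kᵢ−1)) = 0.
g(0) = ΣzᵢKᵢ − 1 = 1.410 and g(1) = 1 − Σzᵢ/Kᵢ = -0.429, so a root lies in (0, 1).
Newton–Raphson from β = 0.5:
  β = 0.500: g = 0.2754, g' = -1.251 → β = 0.720
  β = 0.720: g = 0.0090, g' = -1.241 → β = 0.727
Converged at β = 0.727.
Compositions from xᵢ = zᵢ/(1+β(Kᵢ−1)), yᵢ = Kᵢxᵢ:
  isobutane: x = 0.193, y = 0.742
  THF: x = 0.807, y = 0.258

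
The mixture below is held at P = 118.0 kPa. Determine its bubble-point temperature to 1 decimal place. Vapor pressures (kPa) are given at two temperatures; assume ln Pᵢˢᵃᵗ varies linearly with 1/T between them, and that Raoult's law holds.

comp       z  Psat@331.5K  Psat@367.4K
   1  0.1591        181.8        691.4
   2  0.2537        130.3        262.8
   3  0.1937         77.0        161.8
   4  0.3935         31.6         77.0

T = 341.3 K

Bubble-point temperature: ΣzᵢPᵢˢᵃᵗ(T) = P. Interpolate ln Pᵢˢᵃᵗ = aᵢ + bᵢ/T.
  T = 331.5 K: ΣzᵢPᵢˢᵃᵗ = 89.33 kPa
  T = 367.4 K: ΣzᵢPᵢˢᵃᵗ = 238.31 kPa
  T = 349.4 K: ΣzᵢPᵢˢᵃᵗ = 147.87 kPa
  T = 340.4 K: ΣzᵢPᵢˢᵃᵗ = 115.21 kPa
  T = 344.9 K: ΣzᵢPᵢˢᵃᵗ = 130.64 kPa
  T = 342.6 K: ΣzᵢPᵢˢᵃᵗ = 122.54 kPa
  T = 341.5 K: ΣzᵢPᵢˢᵃᵗ = 118.83 kPa
  T = 340.9 K: ΣzᵢPᵢˢᵃᵗ = 116.84 kPa
  T = 341.2 K: ΣzᵢPᵢˢᵃᵗ = 117.83 kPa
Interpolating between 341.2 K and 341.5 K gives T ≈ 341.3 K.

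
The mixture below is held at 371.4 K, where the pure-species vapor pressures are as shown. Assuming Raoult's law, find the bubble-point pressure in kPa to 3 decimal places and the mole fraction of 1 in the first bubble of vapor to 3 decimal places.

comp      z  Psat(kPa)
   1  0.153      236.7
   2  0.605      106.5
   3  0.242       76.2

Pbub = 119.088 kPa, y_1 = 0.304

At the bubble point ψ → 0, so ΣzᵢKᵢ = 1 with Kᵢ = Pᵢˢᵃᵗ/P ⇒ P = ΣzᵢPᵢˢᵃᵗ.
P = 0.153·236.7 + 0.605·106.5 + 0.242·76.2 = 119.088 kPa
yᵢ = zᵢPᵢˢᵃᵗ/P ⇒ y_1 = 0.153·236.7/119.088 = 0.304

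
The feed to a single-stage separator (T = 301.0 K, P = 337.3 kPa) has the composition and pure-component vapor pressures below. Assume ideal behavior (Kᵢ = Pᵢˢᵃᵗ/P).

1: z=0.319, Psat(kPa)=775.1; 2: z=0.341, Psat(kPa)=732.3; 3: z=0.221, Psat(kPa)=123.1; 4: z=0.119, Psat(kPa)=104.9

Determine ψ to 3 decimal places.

Raoult's law: Kᵢ = Pᵢˢᵃᵗ/P = Pᵢˢᵃᵗ/337.3.
  K_1 = 775.1/337.3 = 2.29795, K_2 = 732.3/337.3 = 2.17106, K_3 = 123.1/337.3 = 0.36496, K_4 = 104.9/337.3 = 0.31100
Rachford–Rice: g(ψ) = Σ zᵢ(Kᵢ−1)/(1+ψ(Kᵢ−1)) = 0.
g(0) = ΣzᵢKᵢ − 1 = 0.591 and g(1) = 1 − Σzᵢ/Kᵢ = -0.284, so a root lies in (0, 1).
Newton–Raphson from ψ = 0.68:
  ψ = 0.680: g = 0.0410, g' = -0.773 → ψ = 0.733
  ψ = 0.733: g = -0.0012, g' = -0.819 → ψ = 0.732
Converged at ψ = 0.732.

ψ = 0.732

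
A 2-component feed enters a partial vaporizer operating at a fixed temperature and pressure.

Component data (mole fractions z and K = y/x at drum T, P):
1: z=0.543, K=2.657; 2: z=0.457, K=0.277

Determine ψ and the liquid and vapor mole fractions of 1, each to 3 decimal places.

ψ = 0.475, x_1 = 0.304, y_1 = 0.807

Binary case is linear: z₁(K₁−1)(1+ψ(K₂−1)) + z₂(K₂−1)(1+ψ(K₁−1)) = 0
⇒ ψ = [z₁(K₁−1)+z₂(K₂−1)] / [−(K₁−1)(K₂−1)] = 0.5693/1.1980 = 0.475
Compositions from xᵢ = zᵢ/(1+ψ(Kᵢ−1)), yᵢ = Kᵢxᵢ:
  1: x = 0.304, y = 0.807
  2: x = 0.696, y = 0.193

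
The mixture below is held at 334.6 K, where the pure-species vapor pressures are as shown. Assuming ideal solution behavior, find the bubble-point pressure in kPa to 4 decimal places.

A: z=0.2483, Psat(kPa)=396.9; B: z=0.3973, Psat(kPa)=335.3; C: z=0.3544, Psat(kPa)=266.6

At the bubble point ψ → 0, so ΣzᵢKᵢ = 1 with Kᵢ = Pᵢˢᵃᵗ/P ⇒ P = ΣzᵢPᵢˢᵃᵗ.
P = 0.2483·396.9 + 0.3973·335.3 + 0.3544·266.6 = 326.2480 kPa

Pbub = 326.2480 kPa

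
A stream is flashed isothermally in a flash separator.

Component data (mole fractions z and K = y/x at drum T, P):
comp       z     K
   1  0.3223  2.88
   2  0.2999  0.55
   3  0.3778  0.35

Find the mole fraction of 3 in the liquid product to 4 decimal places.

Material balance + equilibrium reduce to Σ zᵢ(Kᵢ−1)/(1+ψ(Kᵢ−1)) = 0.
Feasibility: ΣzᵢKᵢ = 1.2254, Σzᵢ/Kᵢ = 1.7366 — both > 1, two phases present.
Newton iteration, ψ⁰ = 0.5:
  ψ = 0.5000: g = -0.22561, g' = -0.7541 → ψ = 0.2008
  ψ = 0.2008: g = 0.00905, g' = -0.8848 → ψ = 0.2111
Converged at ψ = 0.2111.
Compositions from xᵢ = zᵢ/(1+ψ(Kᵢ−1)), yᵢ = Kᵢxᵢ:
  1: x = 0.2307, y = 0.6645
  2: x = 0.3314, y = 0.1823
  3: x = 0.4379, y = 0.1533

x_3 = 0.4379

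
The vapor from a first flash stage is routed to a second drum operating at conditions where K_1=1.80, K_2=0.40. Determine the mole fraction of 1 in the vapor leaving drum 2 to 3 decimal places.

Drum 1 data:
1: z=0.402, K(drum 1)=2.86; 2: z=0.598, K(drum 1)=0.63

y_1 (drum 2) = 0.771

Drum 1:
Rachford–Rice: g(ψ₁) = Σ zᵢ(Kᵢ−1)/(1+ψ₁(Kᵢ−1)) = 0.
g(0) = ΣzᵢKᵢ − 1 = 0.526 and g(1) = 1 − Σzᵢ/Kᵢ = -0.090, so a root lies in (0, 1).
Newton–Raphson from ψ₁ = 0.5:
  ψ₁ = 0.500: g = 0.1159, g' = -0.497 → ψ₁ = 0.733
  ψ₁ = 0.733: g = 0.0126, g' = -0.403 → ψ₁ = 0.765
Converged at ψ₁ = 0.765.
Drum-1 compositions:
  1: x = 0.166, y = 0.475
  2: x = 0.834, y = 0.525
Drum-2 feed = drum-1 vapor: z₂ = (0.4745, 0.5255).
Drum 2:
Material balance + equilibrium reduce to Σ zᵢ(Kᵢ−1)/(1+ψ₂(Kᵢ−1)) = 0.
g(0) = ΣzᵢKᵢ − 1 = 0.064 and g(1) = 1 − Σzᵢ/Kᵢ = -0.577, so a root lies in (0, 1).
Iterate (Newton) starting at ψ₂ = 0.5:
  ψ₂ = 0.500: g = -0.1792, g' = -0.541 → ψ₂ = 0.169
  ψ₂ = 0.169: g = -0.0163, g' = -0.470 → ψ₂ = 0.134
Converged at ψ₂ = 0.134.
  1: x = 0.429, y = 0.771
  2: x = 0.571, y = 0.229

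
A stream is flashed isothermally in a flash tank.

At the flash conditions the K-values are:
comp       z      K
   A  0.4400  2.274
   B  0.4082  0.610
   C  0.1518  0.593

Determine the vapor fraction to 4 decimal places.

ψ = 0.6753

Let ψ = V/F and solve Σ zᵢ(Kᵢ−1)/(1+ψ(Kᵢ−1)) = 0.
Check two-phase: ΣzᵢKᵢ = 1.3396 > 1 and Σzᵢ/Kᵢ = 1.1187 > 1, so g(0) = 0.3396 > 0 and g(1) = -0.1187 < 0.
Newton–Raphson from ψ = 0.31:
  ψ = 0.3100: g = 0.15006, g' = -0.4803 → ψ = 0.6224
  ψ = 0.6224: g = 0.01967, g' = -0.3755 → ψ = 0.6748
  ψ = 0.6748: g = 0.00019, g' = -0.3686 → ψ = 0.6753
Converged at ψ = 0.6753.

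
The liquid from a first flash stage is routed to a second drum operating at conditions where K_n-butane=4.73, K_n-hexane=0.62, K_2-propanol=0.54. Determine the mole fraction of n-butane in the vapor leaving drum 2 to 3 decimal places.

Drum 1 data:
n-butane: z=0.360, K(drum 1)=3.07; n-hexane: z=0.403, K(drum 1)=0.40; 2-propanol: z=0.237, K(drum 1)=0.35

Drum 1:
Material balance + equilibrium reduce to Σ zᵢ(Kᵢ−1)/(1+ψ₁(Kᵢ−1)) = 0.
Feasibility: ΣzᵢKᵢ = 1.349, Σzᵢ/Kᵢ = 1.802 — both > 1, two phases present.
Newton iteration, ψ₁⁰ = 0.4:
  ψ₁ = 0.400: g = -0.1187, g' = -0.896 → ψ₁ = 0.268
  ψ₁ = 0.268: g = 0.0051, g' = -0.992 → ψ₁ = 0.273
Converged at ψ₁ = 0.273.
Drum-1 compositions:
  n-butane: x = 0.230, y = 0.706
  n-hexane: x = 0.482, y = 0.193
  2-propanol: x = 0.288, y = 0.101
Drum-2 feed = drum-1 liquid: z₂ = (0.2301, 0.4818, 0.2881).
Drum 2:
Material balance + equilibrium reduce to Σ zᵢ(Kᵢ−1)/(1+ψ₂(Kᵢ−1)) = 0.
g(0) = ΣzᵢKᵢ − 1 = 0.543 and g(1) = 1 − Σzᵢ/Kᵢ = -0.359, so a root lies in (0, 1).
Newton–Raphson from ψ₂ = 0.5:
  ψ₂ = 0.500: g = -0.0985, g' = -0.599 → ψ₂ = 0.335
  ψ₂ = 0.335: g = 0.0147, g' = -0.808 → ψ₂ = 0.354
Converged at ψ₂ = 0.354.
  n-butane: x = 0.099, y = 0.469
  n-hexane: x = 0.557, y = 0.345
  2-propanol: x = 0.344, y = 0.186

y_n-butane (drum 2) = 0.469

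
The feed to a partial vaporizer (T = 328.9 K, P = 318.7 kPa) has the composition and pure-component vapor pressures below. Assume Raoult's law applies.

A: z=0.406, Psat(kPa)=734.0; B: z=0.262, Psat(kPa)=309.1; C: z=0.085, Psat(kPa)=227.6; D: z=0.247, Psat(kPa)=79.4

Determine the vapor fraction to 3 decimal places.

ψ = 0.479

Raoult's law: Kᵢ = Pᵢˢᵃᵗ/P = Pᵢˢᵃᵗ/318.7.
  K_A = 734.0/318.7 = 2.30311, K_B = 309.1/318.7 = 0.96988, K_C = 227.6/318.7 = 0.71415, K_D = 79.4/318.7 = 0.24914
Let ψ = V/F and solve Σ zᵢ(Kᵢ−1)/(1+ψ(Kᵢ−1)) = 0.
g(0) = ΣzᵢKᵢ − 1 = 0.311 and g(1) = 1 − Σzᵢ/Kᵢ = -0.557, so a root lies in (0, 1).
Newton iteration, ψ⁰ = 0.55:
  ψ = 0.550: g = -0.0446, g' = -0.648 → ψ = 0.481
  ψ = 0.481: g = -0.0014, g' = -0.611 → ψ = 0.479
Converged at ψ = 0.479.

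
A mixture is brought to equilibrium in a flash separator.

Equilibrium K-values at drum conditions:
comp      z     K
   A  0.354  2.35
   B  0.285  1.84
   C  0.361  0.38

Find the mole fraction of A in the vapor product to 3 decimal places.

Rachford–Rice: g(V/F) = Σ zᵢ(Kᵢ−1)/(1+V/F(Kᵢ−1)) = 0.
Check two-phase: ΣzᵢKᵢ = 1.493 > 1 and Σzᵢ/Kᵢ = 1.256 > 1, so g(0) = 0.493 > 0 and g(1) = -0.256 < 0.
Newton iteration, V/F⁰ = 0.54:
  V/F = 0.540: g = 0.1046, g' = -0.625 → V/F = 0.708
  V/F = 0.708: g = -0.0041, g' = -0.688 → V/F = 0.702
  V/F = 0.702: g = -0.0000, g' = -0.684 → V/F = 0.701
Converged at V/F = 0.701.
Compositions from xᵢ = zᵢ/(1+V/F(Kᵢ−1)), yᵢ = Kᵢxᵢ:
  A: x = 0.182, y = 0.427
  B: x = 0.179, y = 0.330
  C: x = 0.639, y = 0.243

y_A = 0.427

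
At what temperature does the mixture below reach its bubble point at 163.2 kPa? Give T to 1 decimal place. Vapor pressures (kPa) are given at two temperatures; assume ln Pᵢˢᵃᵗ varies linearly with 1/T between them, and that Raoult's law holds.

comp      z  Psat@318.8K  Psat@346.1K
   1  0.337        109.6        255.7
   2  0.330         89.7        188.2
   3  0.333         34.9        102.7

Bubble-point temperature: ΣzᵢPᵢˢᵃᵗ(T) = P. Interpolate ln Pᵢˢᵃᵗ = aᵢ + bᵢ/T.
  T = 318.8 K: ΣzᵢPᵢˢᵃᵗ = 78.16 kPa
  T = 346.1 K: ΣzᵢPᵢˢᵃᵗ = 182.48 kPa
  T = 332.5 K: ΣzᵢPᵢˢᵃᵗ = 121.51 kPa
  T = 339.3 K: ΣzᵢPᵢˢᵃᵗ = 149.46 kPa
  T = 342.7 K: ΣzᵢPᵢˢᵃᵗ = 165.29 kPa
  T = 341.0 K: ΣzᵢPᵢˢᵃᵗ = 157.21 kPa
Interpolating between 341.0 K and 342.7 K gives T ≈ 342.3 K.

T = 342.3 K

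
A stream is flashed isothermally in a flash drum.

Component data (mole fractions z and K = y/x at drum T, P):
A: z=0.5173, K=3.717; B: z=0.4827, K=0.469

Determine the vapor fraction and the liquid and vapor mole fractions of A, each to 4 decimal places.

Material balance + equilibrium reduce to Σ zᵢ(Kᵢ−1)/(1+ψ(Kᵢ−1)) = 0.
Feasibility: ΣzᵢKᵢ = 2.1492, Σzᵢ/Kᵢ = 1.1684 — both > 1, two phases present.
Binary case is linear: z₁(K₁−1)(1+ψ(K₂−1)) + z₂(K₂−1)(1+ψ(K₁−1)) = 0
⇒ ψ = [z₁(K₁−1)+z₂(K₂−1)] / [−(K₁−1)(K₂−1)] = 1.14919/1.44273 = 0.7965
Compositions from xᵢ = zᵢ/(1+ψ(Kᵢ−1)), yᵢ = Kᵢxᵢ:
  A: x = 0.1635, y = 0.6077
  B: x = 0.8365, y = 0.3923

ψ = 0.7965, x_A = 0.1635, y_A = 0.6077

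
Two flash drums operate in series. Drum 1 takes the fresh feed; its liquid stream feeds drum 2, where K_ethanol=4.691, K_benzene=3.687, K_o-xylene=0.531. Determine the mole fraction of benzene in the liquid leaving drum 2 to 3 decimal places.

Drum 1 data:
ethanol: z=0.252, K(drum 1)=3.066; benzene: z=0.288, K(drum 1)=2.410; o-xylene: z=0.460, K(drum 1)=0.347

x_benzene (drum 2) = 0.082

Drum 1:
Let ψ₁ = V/F and solve Σ zᵢ(Kᵢ−1)/(1+ψ₁(Kᵢ−1)) = 0.
g(0) = ΣzᵢKᵢ − 1 = 0.626 and g(1) = 1 − Σzᵢ/Kᵢ = -0.527, so a root lies in (0, 1).
Newton iteration, ψ₁⁰ = 0.53:
  ψ₁ = 0.530: g = 0.0216, g' = -0.891 → ψ₁ = 0.554
Converged at ψ₁ = 0.554.
Drum-1 compositions:
  ethanol: x = 0.117, y = 0.360
  benzene: x = 0.162, y = 0.390
  o-xylene: x = 0.721, y = 0.250
Drum-2 feed = drum-1 liquid: z₂ = (0.1175, 0.1617, 0.7208).
Drum 2:
Rachford–Rice: g(ψ₂) = Σ zᵢ(Kᵢ−1)/(1+ψ₂(Kᵢ−1)) = 0.
Feasibility: ΣzᵢKᵢ = 1.530, Σzᵢ/Kᵢ = 1.426 — both > 1, two phases present.
Newton iteration, ψ₂⁰ = 0.48:
  ψ₂ = 0.480: g = -0.0901, g' = -0.695 → ψ₂ = 0.350
  ψ₂ = 0.350: g = 0.0083, g' = -0.841 → ψ₂ = 0.360
Converged at ψ₂ = 0.360.
  ethanol: x = 0.050, y = 0.237
  benzene: x = 0.082, y = 0.303
  o-xylene: x = 0.867, y = 0.461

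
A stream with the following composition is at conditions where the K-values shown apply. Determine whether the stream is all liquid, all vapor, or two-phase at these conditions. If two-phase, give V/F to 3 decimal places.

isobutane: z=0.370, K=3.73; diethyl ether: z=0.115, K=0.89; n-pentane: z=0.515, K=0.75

ΣzᵢKᵢ = 1.869; Σzᵢ/Kᵢ = 0.915.
Since Σzᵢ/Kᵢ < 1 the mixture is above its dew point — single vapor phase.

all vapor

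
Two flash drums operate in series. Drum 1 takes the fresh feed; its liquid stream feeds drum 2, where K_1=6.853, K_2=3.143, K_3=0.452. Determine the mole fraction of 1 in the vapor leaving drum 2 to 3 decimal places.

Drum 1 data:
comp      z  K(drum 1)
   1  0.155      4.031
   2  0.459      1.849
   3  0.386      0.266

Drum 1:
Material balance + equilibrium reduce to Σ zᵢ(Kᵢ−1)/(1+ψ₁(Kᵢ−1)) = 0.
g(0) = ΣzᵢKᵢ − 1 = 0.576 and g(1) = 1 − Σzᵢ/Kᵢ = -0.738, so a root lies in (0, 1).
Iterate (Newton) starting at ψ₁ = 0.62:
  ψ₁ = 0.620: g = -0.1015, g' = -1.014 → ψ₁ = 0.520
  ψ₁ = 0.520: g = -0.0055, g' = -0.918 → ψ₁ = 0.514
Converged at ψ₁ = 0.514.
Drum-1 compositions:
  1: x = 0.061, y = 0.244
  2: x = 0.320, y = 0.591
  3: x = 0.620, y = 0.165
Drum-2 feed = drum-1 liquid: z₂ = (0.0606, 0.3196, 0.6198).
Drum 2:
Material balance + equilibrium reduce to Σ zᵢ(Kᵢ−1)/(1+ψ₂(Kᵢ−1)) = 0.
Check two-phase: ΣzᵢKᵢ = 1.700 > 1 and Σzᵢ/Kᵢ = 1.482 > 1, so g(0) = 0.700 > 0 and g(1) = -0.482 < 0.
Iterate (Newton) starting at ψ₂ = 0.5:
  ψ₂ = 0.500: g = -0.0470, g' = -0.830 → ψ₂ = 0.443
  ψ₂ = 0.443: g = 0.0011, g' = -0.871 → ψ₂ = 0.445
Converged at ψ₂ = 0.445.
  1: x = 0.017, y = 0.115
  2: x = 0.164, y = 0.514
  3: x = 0.820, y = 0.370

y_1 (drum 2) = 0.115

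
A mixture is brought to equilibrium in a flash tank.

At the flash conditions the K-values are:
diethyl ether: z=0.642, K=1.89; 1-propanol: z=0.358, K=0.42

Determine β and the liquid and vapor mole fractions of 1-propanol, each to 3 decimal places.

Let β = V/F and solve Σ zᵢ(Kᵢ−1)/(1+β(Kᵢ−1)) = 0.
g(0) = ΣzᵢKᵢ − 1 = 0.364 and g(1) = 1 − Σzᵢ/Kᵢ = -0.192, so a root lies in (0, 1).
Newton iteration, β⁰ = 0.5:
  β = 0.500: g = 0.1030, g' = -0.482 → β = 0.713
  β = 0.713: g = -0.0047, g' = -0.541 → β = 0.705
Converged at β = 0.705.
Compositions from xᵢ = zᵢ/(1+β(Kᵢ−1)), yᵢ = Kᵢxᵢ:
  diethyl ether: x = 0.395, y = 0.746
  1-propanol: x = 0.605, y = 0.254

β = 0.705, x_1-propanol = 0.605, y_1-propanol = 0.254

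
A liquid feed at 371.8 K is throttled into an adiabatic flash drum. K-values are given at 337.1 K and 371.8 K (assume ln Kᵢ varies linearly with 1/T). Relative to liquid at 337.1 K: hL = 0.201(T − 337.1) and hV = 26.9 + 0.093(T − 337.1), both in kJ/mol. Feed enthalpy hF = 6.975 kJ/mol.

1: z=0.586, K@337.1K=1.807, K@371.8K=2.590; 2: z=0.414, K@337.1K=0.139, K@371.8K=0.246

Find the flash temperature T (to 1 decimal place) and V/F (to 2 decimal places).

Adiabatic flash: solve Rachford–Rice at each trial T, then check hF = ψ·hV(T) + (1−ψ)·hL(T).
  T = 337.1 K: K = (1.807, 0.139), RR gives ψ = 0.168, H_out = 4.508 kJ/mol
  T = 371.8 K: K = (2.590, 0.246), RR gives ψ = 0.517, H_out = 18.940 kJ/mol
  T = 354.5 K: K = (2.184, 0.188), RR gives ψ = 0.372, H_out = 12.795 kJ/mol
  T = 345.8 K: K = (1.991, 0.162), RR gives ψ = 0.282, H_out = 9.061 kJ/mol
  T = 341.5 K: K = (1.899, 0.150), RR gives ψ = 0.229, H_out = 6.943 kJ/mol
  T = 343.6 K: K = (1.944, 0.156), RR gives ψ = 0.256, H_out = 8.005 kJ/mol
Linear interpolation between T = 341.5 (H_out = 6.943) and T = 343.6 (H_out = 8.005) on hF = 6.975 gives T ≈ 341.6 K, at which ψ = 0.23.

T = 341.6 K, V/F = 0.23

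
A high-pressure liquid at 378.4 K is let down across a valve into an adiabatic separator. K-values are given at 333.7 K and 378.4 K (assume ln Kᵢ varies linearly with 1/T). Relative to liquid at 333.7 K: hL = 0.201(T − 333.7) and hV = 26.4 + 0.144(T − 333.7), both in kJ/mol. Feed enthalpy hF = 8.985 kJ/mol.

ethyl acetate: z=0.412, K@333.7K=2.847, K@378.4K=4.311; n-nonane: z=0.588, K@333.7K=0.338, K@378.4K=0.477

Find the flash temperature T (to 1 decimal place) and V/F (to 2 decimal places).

T = 336.2 K, V/F = 0.32

Adiabatic flash: solve Rachford–Rice at each trial T, then check hF = ψ·hV(T) + (1−ψ)·hL(T).
  T = 333.7 K: K = (2.847, 0.338), RR gives ψ = 0.304, H_out = 8.026 kJ/mol
  T = 378.4 K: K = (4.311, 0.477), RR gives ψ = 0.610, H_out = 23.539 kJ/mol
  T = 356.0 K: K = (3.548, 0.406), RR gives ψ = 0.462, H_out = 16.104 kJ/mol
  T = 344.9 K: K = (3.191, 0.372), RR gives ψ = 0.387, H_out = 12.227 kJ/mol
  T = 339.3 K: K = (3.017, 0.355), RR gives ψ = 0.347, H_out = 10.173 kJ/mol
  T = 336.5 K: K = (2.931, 0.346), RR gives ψ = 0.326, H_out = 9.113 kJ/mol
  T = 335.1 K: K = (2.889, 0.342), RR gives ψ = 0.315, H_out = 8.573 kJ/mol
Linear interpolation between T = 335.1 (H_out = 8.573) and T = 336.5 (H_out = 9.113) on hF = 8.985 gives T ≈ 336.2 K, at which ψ = 0.32.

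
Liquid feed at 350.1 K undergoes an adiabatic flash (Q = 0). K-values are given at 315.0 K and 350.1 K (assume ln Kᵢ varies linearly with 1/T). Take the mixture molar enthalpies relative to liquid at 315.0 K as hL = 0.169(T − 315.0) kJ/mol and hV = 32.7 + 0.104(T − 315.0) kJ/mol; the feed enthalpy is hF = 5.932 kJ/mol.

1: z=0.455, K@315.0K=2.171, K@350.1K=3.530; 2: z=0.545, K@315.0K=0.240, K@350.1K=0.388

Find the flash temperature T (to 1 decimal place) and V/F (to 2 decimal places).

T = 317.4 K, V/F = 0.17

Adiabatic flash: solve Rachford–Rice at each trial T, then check hF = ψ·hV(T) + (1−ψ)·hL(T).
  T = 315.0 K: K = (2.171, 0.240), RR gives ψ = 0.133, H_out = 4.358 kJ/mol
  T = 350.1 K: K = (3.530, 0.388), RR gives ψ = 0.528, H_out = 21.994 kJ/mol
  T = 332.6 K: K = (2.806, 0.309), RR gives ψ = 0.357, H_out = 14.238 kJ/mol
  T = 323.8 K: K = (2.477, 0.273), RR gives ψ = 0.257, H_out = 9.749 kJ/mol
  T = 319.4 K: K = (2.321, 0.256), RR gives ψ = 0.199, H_out = 7.203 kJ/mol
  T = 317.2 K: K = (2.245, 0.248), RR gives ψ = 0.167, H_out = 5.824 kJ/mol
Linear interpolation between T = 317.2 (H_out = 5.824) and T = 319.4 (H_out = 7.203) on hF = 5.932 gives T ≈ 317.4 K, at which ψ = 0.17.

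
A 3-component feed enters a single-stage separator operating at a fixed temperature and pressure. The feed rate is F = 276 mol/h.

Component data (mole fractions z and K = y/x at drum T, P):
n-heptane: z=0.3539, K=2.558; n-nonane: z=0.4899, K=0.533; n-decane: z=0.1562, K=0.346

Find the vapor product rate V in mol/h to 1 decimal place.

V = 75.5 mol/h

Material balance + equilibrium reduce to Σ zᵢ(Kᵢ−1)/(1+V/F(Kᵢ−1)) = 0.
g(0) = ΣzᵢKᵢ − 1 = 0.2204 and g(1) = 1 − Σzᵢ/Kᵢ = -0.5089, so a root lies in (0, 1).
Newton iteration, V/F⁰ = 0.5:
  V/F = 0.5000: g = -0.14033, g' = -0.6008 → V/F = 0.2664
  V/F = 0.2664: g = 0.00464, g' = -0.6663 → V/F = 0.2734
Converged at V/F = 0.2734.
Then V = V/F·F = 0.2734·276 = 75.5 mol/h and L = F − V = 200.5 mol/h.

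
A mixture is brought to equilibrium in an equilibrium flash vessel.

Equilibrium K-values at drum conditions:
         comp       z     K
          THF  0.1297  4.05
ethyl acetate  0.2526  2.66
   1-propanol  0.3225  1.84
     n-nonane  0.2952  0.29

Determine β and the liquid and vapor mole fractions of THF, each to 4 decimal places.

Newton–Raphson from β = 0.41:
  β = 0.4100: g = 0.33112, g' = -0.9067 → β = 0.7752
  β = 0.7752: g = -0.00116, g' = -1.0593 → β = 0.7741
Converged at β = 0.7741.
Compositions from xᵢ = zᵢ/(1+β(Kᵢ−1)), yᵢ = Kᵢxᵢ:
  THF: x = 0.0386, y = 0.1563
  ethyl acetate: x = 0.1105, y = 0.2941
  1-propanol: x = 0.1954, y = 0.3596
  n-nonane: x = 0.6554, y = 0.1901

β = 0.7741, x_THF = 0.0386, y_THF = 0.1563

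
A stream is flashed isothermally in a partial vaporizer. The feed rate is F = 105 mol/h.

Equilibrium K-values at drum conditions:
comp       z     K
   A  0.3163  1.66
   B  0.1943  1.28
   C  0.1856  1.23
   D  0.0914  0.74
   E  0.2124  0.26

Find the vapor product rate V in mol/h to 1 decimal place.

Let ψ = V/F and solve Σ zᵢ(Kᵢ−1)/(1+ψ(Kᵢ−1)) = 0.
Check two-phase: ΣzᵢKᵢ = 1.1249 > 1 and Σzᵢ/Kᵢ = 1.4337 > 1, so g(0) = 0.1249 > 0 and g(1) = -0.4337 < 0.
Newton iteration, ψ⁰ = 0.47:
  ψ = 0.4700: g = -0.02213, g' = -0.3816 → ψ = 0.4120
  ψ = 0.4120: g = -0.00083, g' = -0.3541 → ψ = 0.4097
Converged at ψ = 0.4097.
Then V = ψ·F = 0.4097·105 = 43.0 mol/h and L = F − V = 62.0 mol/h.

V = 43.0 mol/h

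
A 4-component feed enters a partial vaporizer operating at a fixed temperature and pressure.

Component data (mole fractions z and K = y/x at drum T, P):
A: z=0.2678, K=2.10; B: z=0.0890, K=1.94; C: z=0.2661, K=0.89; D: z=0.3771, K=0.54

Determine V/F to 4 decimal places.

Material balance + equilibrium reduce to Σ zᵢ(Kᵢ−1)/(1+V/F(Kᵢ−1)) = 0.
Feasibility: ΣzᵢKᵢ = 1.1755, Σzᵢ/Kᵢ = 1.1707 — both > 1, two phases present.
Newton–Raphson from V/F = 0.5:
  V/F = 0.5000: g = -0.00929, g' = -0.3095 → V/F = 0.4700
  V/F = 0.4700: g = 0.00004, g' = -0.3121 → V/F = 0.4701
Converged at V/F = 0.4701.

V/F = 0.4701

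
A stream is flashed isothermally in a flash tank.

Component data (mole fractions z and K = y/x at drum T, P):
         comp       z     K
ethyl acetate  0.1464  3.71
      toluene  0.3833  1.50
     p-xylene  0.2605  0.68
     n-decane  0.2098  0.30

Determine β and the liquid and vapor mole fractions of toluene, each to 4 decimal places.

β = 0.4937, x_toluene = 0.3074, y_toluene = 0.4611

Let β = V/F and solve Σ zᵢ(Kᵢ−1)/(1+β(Kᵢ−1)) = 0.
g(0) = ΣzᵢKᵢ − 1 = 0.3582 and g(1) = 1 − Σzᵢ/Kᵢ = -0.3774, so a root lies in (0, 1).
Iterate (Newton) starting at β = 0.5:
  β = 0.5000: g = -0.00339, g' = -0.5363 → β = 0.4937
Converged at β = 0.4937.
Compositions from xᵢ = zᵢ/(1+β(Kᵢ−1)), yᵢ = Kᵢxᵢ:
  ethyl acetate: x = 0.0626, y = 0.2323
  toluene: x = 0.3074, y = 0.4611
  p-xylene: x = 0.3094, y = 0.2104
  n-decane: x = 0.3206, y = 0.0962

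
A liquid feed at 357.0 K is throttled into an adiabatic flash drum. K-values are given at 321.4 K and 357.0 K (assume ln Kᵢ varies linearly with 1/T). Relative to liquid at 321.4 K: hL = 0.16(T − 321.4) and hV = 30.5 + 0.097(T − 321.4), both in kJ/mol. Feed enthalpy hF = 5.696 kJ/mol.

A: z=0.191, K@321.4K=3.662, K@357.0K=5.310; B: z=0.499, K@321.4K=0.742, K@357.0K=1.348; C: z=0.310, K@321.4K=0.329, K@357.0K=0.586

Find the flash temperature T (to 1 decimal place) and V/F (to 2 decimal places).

T = 323.3 K, V/F = 0.18

Adiabatic flash: solve Rachford–Rice at each trial T, then check hF = ψ·hV(T) + (1−ψ)·hL(T).
  T = 321.4 K: K = (3.662, 0.742, 0.329), RR gives ψ = 0.148, H_out = 4.512 kJ/mol
  T = 357.0 K: K = (5.310, 1.348, 0.586), RR gives ψ = 1.000, H_out = 33.953 kJ/mol
  T = 339.2 K: K = (4.453, 1.016, 0.446), RR gives ψ = 0.525, H_out = 18.273 kJ/mol
  T = 330.3 K: K = (4.049, 0.872, 0.385), RR gives ψ = 0.305, H_out = 10.570 kJ/mol
  T = 325.9 K: K = (3.855, 0.806, 0.356), RR gives ψ = 0.222, H_out = 7.421 kJ/mol
  T = 323.6 K: K = (3.756, 0.773, 0.342), RR gives ψ = 0.183, H_out = 5.901 kJ/mol
Linear interpolation between T = 321.4 (H_out = 4.512) and T = 323.6 (H_out = 5.901) on hF = 5.696 gives T ≈ 323.3 K, at which ψ = 0.18.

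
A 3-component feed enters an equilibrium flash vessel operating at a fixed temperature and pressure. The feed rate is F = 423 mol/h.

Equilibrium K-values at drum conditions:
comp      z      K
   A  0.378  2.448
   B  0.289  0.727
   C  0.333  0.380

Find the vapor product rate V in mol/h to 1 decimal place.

V = 157.0 mol/h

Let ψ = V/F and solve Σ zᵢ(Kᵢ−1)/(1+ψ(Kᵢ−1)) = 0.
g(0) = ΣzᵢKᵢ − 1 = 0.262 and g(1) = 1 − Σzᵢ/Kᵢ = -0.428, so a root lies in (0, 1).
Newton–Raphson from ψ = 0.34:
  ψ = 0.340: g = 0.0182, g' = -0.588 → ψ = 0.371
Converged at ψ = 0.371.
Then V = ψ·F = 0.3712·423 = 157.0 mol/h and L = F − V = 266.0 mol/h.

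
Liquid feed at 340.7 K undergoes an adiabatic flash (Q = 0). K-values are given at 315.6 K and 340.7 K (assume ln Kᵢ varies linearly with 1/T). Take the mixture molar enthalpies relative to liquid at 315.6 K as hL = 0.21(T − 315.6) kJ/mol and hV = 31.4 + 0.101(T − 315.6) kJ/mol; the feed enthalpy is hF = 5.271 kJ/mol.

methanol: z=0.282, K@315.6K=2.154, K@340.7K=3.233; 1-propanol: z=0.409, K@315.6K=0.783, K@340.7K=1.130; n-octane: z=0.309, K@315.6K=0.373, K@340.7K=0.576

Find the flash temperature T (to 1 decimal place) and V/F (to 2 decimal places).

Adiabatic flash: solve Rachford–Rice at each trial T, then check hF = ψ·hV(T) + (1−ψ)·hL(T).
  T = 315.6 K: K = (2.154, 0.783, 0.373), RR gives ψ = 0.088, H_out = 2.756 kJ/mol
  T = 340.7 K: K = (3.233, 1.130, 0.576), RR gives ψ = 1.000, H_out = 33.935 kJ/mol
  T = 328.1 K: K = (2.657, 0.947, 0.467), RR gives ψ = 0.522, H_out = 18.297 kJ/mol
  T = 321.9 K: K = (2.399, 0.863, 0.419), RR gives ψ = 0.305, H_out = 10.677 kJ/mol
  T = 318.8 K: K = (2.277, 0.823, 0.396), RR gives ψ = 0.199, H_out = 6.841 kJ/mol
  T = 317.2 K: K = (2.215, 0.803, 0.384), RR gives ψ = 0.144, H_out = 4.820 kJ/mol
Linear interpolation between T = 317.2 (H_out = 4.820) and T = 318.8 (H_out = 6.841) on hF = 5.271 gives T ≈ 317.6 K, at which ψ = 0.16.

T = 317.6 K, V/F = 0.16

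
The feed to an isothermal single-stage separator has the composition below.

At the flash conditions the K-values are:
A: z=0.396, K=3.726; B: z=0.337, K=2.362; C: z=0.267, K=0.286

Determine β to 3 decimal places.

β = 0.890

Rachford–Rice: g(β) = Σ zᵢ(Kᵢ−1)/(1+β(Kᵢ−1)) = 0.
g(0) = ΣzᵢKᵢ − 1 = 1.348 and g(1) = 1 − Σzᵢ/Kᵢ = -0.183, so a root lies in (0, 1).
Newton iteration, β⁰ = 0.46:
  β = 0.460: g = 0.4773, g' = -1.117 → β = 0.887
  β = 0.887: g = 0.0036, g' = -1.393 → β = 0.890
Converged at β = 0.890.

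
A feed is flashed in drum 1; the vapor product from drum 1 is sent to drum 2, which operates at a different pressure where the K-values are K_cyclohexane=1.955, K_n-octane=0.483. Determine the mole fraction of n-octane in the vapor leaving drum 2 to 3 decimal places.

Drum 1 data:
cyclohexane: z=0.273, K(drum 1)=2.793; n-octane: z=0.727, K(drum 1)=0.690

y_n-octane (drum 2) = 0.313

Drum 1:
Rachford–Rice: g(ψ₁) = Σ zᵢ(Kᵢ−1)/(1+ψ₁(Kᵢ−1)) = 0.
g(0) = ΣzᵢKᵢ − 1 = 0.264 and g(1) = 1 − Σzᵢ/Kᵢ = -0.151, so a root lies in (0, 1).
Binary case is linear: z₁(K₁−1)(1+ψ₁(K₂−1)) + z₂(K₂−1)(1+ψ₁(K₁−1)) = 0
⇒ ψ₁ = [z₁(K₁−1)+z₂(K₂−1)] / [−(K₁−1)(K₂−1)] = 0.2641/0.5558 = 0.475
Drum-1 compositions:
  cyclohexane: x = 0.147, y = 0.412
  n-octane: x = 0.853, y = 0.588
Drum-2 feed = drum-1 vapor: z₂ = (0.4117, 0.5883).
Drum 2:
Let ψ₂ = V/F and solve Σ zᵢ(Kᵢ−1)/(1+ψ₂(Kᵢ−1)) = 0.
Feasibility: ΣzᵢKᵢ = 1.089, Σzᵢ/Kᵢ = 1.429 — both > 1, two phases present.
Newton–Raphson from ψ₂ = 0.5:
  ψ₂ = 0.500: g = -0.1441, g' = -0.458 → ψ₂ = 0.185
  ψ₂ = 0.185: g = -0.0024, g' = -0.463 → ψ₂ = 0.180
Converged at ψ₂ = 0.180.
  cyclohexane: x = 0.351, y = 0.687
  n-octane: x = 0.649, y = 0.313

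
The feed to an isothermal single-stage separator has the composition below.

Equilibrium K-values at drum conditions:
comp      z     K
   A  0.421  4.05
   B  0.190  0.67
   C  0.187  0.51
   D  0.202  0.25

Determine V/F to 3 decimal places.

Rachford–Rice: g(V/F) = Σ zᵢ(Kᵢ−1)/(1+V/F(Kᵢ−1)) = 0.
Check two-phase: ΣzᵢKᵢ = 1.978 > 1 and Σzᵢ/Kᵢ = 1.562 > 1, so g(0) = 0.978 > 0 and g(1) = -0.562 < 0.
Newton–Raphson from V/F = 0.5:
  V/F = 0.500: g = 0.0697, g' = -1.014 → V/F = 0.569
  V/F = 0.569: g = 0.0011, g' = -0.987 → V/F = 0.570
Converged at V/F = 0.570.

V/F = 0.570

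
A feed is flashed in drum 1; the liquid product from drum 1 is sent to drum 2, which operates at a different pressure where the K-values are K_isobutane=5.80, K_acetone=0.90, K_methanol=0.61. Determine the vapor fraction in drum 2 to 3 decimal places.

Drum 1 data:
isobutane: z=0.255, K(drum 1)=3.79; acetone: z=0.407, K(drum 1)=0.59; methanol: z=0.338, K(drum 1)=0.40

Drum 1:
Newton–Raphson from ψ₁ = 0.44:
  ψ₁ = 0.440: g = -0.1598, g' = -0.726 → ψ₁ = 0.220
  ψ₁ = 0.220: g = 0.0237, g' = -1.006 → ψ₁ = 0.244
Converged at ψ₁ = 0.244.
Drum-1 compositions:
  isobutane: x = 0.152, y = 0.575
  acetone: x = 0.452, y = 0.267
  methanol: x = 0.396, y = 0.158
Drum-2 feed = drum-1 liquid: z₂ = (0.1516, 0.4523, 0.3961).
Drum 2:
Newton iteration, ψ₂⁰ = 0.39:
  ψ₂ = 0.390: g = 0.0242, g' = -0.512 → ψ₂ = 0.437
  ψ₂ = 0.437: g = 0.0014, g' = -0.456 → ψ₂ = 0.440
Converged at ψ₂ = 0.440.
  isobutane: x = 0.049, y = 0.283
  acetone: x = 0.473, y = 0.426
  methanol: x = 0.478, y = 0.292

V/F (drum 2) = 0.440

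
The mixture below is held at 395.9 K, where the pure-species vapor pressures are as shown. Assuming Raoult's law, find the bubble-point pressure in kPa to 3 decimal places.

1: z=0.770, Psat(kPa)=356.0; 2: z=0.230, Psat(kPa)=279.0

Pbub = 338.290 kPa

At the bubble point ψ → 0, so ΣzᵢKᵢ = 1 with Kᵢ = Pᵢˢᵃᵗ/P ⇒ P = ΣzᵢPᵢˢᵃᵗ.
P = 0.770·356.0 + 0.230·279.0 = 338.290 kPa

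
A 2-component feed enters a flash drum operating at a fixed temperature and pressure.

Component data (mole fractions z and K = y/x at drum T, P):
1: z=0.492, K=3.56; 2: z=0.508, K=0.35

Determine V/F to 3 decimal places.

V/F = 0.558

Rachford–Rice: g(V/F) = Σ zᵢ(Kᵢ−1)/(1+V/F(Kᵢ−1)) = 0.
Check two-phase: ΣzᵢKᵢ = 1.929 > 1 and Σzᵢ/Kᵢ = 1.590 > 1, so g(0) = 0.929 > 0 and g(1) = -0.590 < 0.
Newton iteration, V/F⁰ = 0.31:
  V/F = 0.310: g = 0.2887, g' = -1.339 → V/F = 0.526
  V/F = 0.526: g = 0.0354, g' = -1.081 → V/F = 0.558
Converged at V/F = 0.558.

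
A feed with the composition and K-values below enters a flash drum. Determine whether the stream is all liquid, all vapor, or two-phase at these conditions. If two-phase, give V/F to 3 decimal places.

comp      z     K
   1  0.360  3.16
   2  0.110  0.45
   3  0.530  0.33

two-phase, V/F = 0.258

ΣzᵢKᵢ = 1.362; Σzᵢ/Kᵢ = 1.964.
Both exceed 1, so a two-phase solution exists.
Iterate (Newton) starting at ψ = 0.5:
  ψ = 0.500: g = -0.2436, g' = -0.990 → ψ = 0.254
  ψ = 0.254: g = 0.0040, g' = -1.091 → ψ = 0.258
Converged at ψ = 0.258.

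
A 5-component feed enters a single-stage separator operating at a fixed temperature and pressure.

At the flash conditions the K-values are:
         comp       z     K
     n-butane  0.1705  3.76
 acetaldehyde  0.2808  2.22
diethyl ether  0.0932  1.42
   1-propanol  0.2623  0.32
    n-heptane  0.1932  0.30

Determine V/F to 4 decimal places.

Material balance + equilibrium reduce to Σ zᵢ(Kᵢ−1)/(1+V/F(Kᵢ−1)) = 0.
Check two-phase: ΣzᵢKᵢ = 1.5387 > 1 and Σzᵢ/Kᵢ = 1.7012 > 1, so g(0) = 0.5387 > 0 and g(1) = -0.7012 < 0.
Iterate (Newton) starting at V/F = 0.5:
  V/F = 0.5000: g = -0.03546, g' = -0.9043 → V/F = 0.4608
  V/F = 0.4608: g = -0.00015, g' = -0.8980 → V/F = 0.4606
Converged at V/F = 0.4606.

V/F = 0.4606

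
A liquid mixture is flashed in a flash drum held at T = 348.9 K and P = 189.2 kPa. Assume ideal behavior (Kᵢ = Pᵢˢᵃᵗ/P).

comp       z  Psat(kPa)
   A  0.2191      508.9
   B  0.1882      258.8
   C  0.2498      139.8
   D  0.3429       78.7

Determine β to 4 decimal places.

Raoult's law: Kᵢ = Pᵢˢᵃᵗ/P = Pᵢˢᵃᵗ/189.2.
  K_A = 508.9/189.2 = 2.689746, K_B = 258.8/189.2 = 1.367865, K_C = 139.8/189.2 = 0.738901, K_D = 78.7/189.2 = 0.415962
Let β = V/F and solve Σ zᵢ(Kᵢ−1)/(1+β(Kᵢ−1)) = 0.
Feasibility: ΣzᵢKᵢ = 1.1740, Σzᵢ/Kᵢ = 1.3815 — both > 1, two phases present.
Newton iteration, β⁰ = 0.5:
  β = 0.5000: g = -0.09873, g' = -0.4578 → β = 0.2844
  β = 0.2844: g = 0.00214, g' = -0.4943 → β = 0.2887
Converged at β = 0.2887.

β = 0.2887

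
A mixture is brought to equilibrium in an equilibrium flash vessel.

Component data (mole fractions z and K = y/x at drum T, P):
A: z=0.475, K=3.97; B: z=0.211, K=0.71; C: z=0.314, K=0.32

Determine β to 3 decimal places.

Newton iteration, β⁰ = 0.5:
  β = 0.500: g = 0.1726, g' = -1.036 → β = 0.667
  β = 0.667: g = 0.0070, g' = -0.985 → β = 0.674
Converged at β = 0.674.

β = 0.674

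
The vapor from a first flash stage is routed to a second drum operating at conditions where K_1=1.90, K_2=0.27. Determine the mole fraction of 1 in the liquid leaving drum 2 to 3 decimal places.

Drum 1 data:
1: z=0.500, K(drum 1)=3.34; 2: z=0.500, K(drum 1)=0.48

Drum 1:
Binary case is linear: z₁(K₁−1)(1+ψ₁(K₂−1)) + z₂(K₂−1)(1+ψ₁(K₁−1)) = 0
⇒ ψ₁ = [z₁(K₁−1)+z₂(K₂−1)] / [−(K₁−1)(K₂−1)] = 0.9100/1.2168 = 0.748
Drum-1 compositions:
  1: x = 0.182, y = 0.607
  2: x = 0.818, y = 0.393
Drum-2 feed = drum-1 vapor: z₂ = (0.6073, 0.3927).
Drum 2:
Let ψ₂ = V/F and solve Σ zᵢ(Kᵢ−1)/(1+ψ₂(Kᵢ−1)) = 0.
g(0) = ΣzᵢKᵢ − 1 = 0.260 and g(1) = 1 − Σzᵢ/Kᵢ = -0.774, so a root lies in (0, 1).
Binary case is linear: z₁(K₁−1)(1+ψ₂(K₂−1)) + z₂(K₂−1)(1+ψ₂(K₁−1)) = 0
⇒ ψ₂ = [z₁(K₁−1)+z₂(K₂−1)] / [−(K₁−1)(K₂−1)] = 0.2599/0.6570 = 0.396
  1: x = 0.448, y = 0.851
  2: x = 0.552, y = 0.149

x_1 (drum 2) = 0.448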